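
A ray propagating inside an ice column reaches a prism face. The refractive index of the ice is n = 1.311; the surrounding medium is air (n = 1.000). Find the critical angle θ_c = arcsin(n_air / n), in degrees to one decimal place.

49.7°

sin θ_c = n_air / n = 1.000 / 1.311 = 0.7628.
θ_c = arcsin(0.7628) = 49.71°.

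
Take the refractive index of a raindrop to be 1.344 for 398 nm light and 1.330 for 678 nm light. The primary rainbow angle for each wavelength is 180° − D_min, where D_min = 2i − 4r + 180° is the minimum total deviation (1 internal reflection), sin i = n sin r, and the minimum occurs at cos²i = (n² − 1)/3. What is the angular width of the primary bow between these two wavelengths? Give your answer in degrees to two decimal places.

At 398 nm (n = 1.344): cos²i = 0.26878 → i = 58.772°, r = 39.512°, D_min = 139.495°, rainbow angle = 40.505°.
At 678 nm (n = 1.330): cos²i = 0.25630 → i = 59.585°, r = 40.422°, D_min = 137.484°, rainbow angle = 42.516°.
Angular width = |40.505° − 42.516°| = 2.011°.

2.01°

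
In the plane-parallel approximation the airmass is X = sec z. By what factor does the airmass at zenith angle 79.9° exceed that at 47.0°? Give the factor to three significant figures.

X(79.9°)/X(47.0°) = sec 79.9° / sec 47.0° = cos 47.0° / cos 79.9° = 0.6820/0.1754 = 3.8890.

3.89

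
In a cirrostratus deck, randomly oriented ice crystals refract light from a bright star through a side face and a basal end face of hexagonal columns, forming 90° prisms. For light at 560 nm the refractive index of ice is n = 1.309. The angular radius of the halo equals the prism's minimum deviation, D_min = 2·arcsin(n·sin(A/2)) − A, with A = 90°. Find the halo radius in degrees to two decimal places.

n·sin(A/2) = 1.309 × sin 45° = 1.309 × 0.7071 = 0.9256.
D_min = 2·arcsin(0.9256) − 90° = 2 × 67.759° − 90° = 45.519°.

45.52°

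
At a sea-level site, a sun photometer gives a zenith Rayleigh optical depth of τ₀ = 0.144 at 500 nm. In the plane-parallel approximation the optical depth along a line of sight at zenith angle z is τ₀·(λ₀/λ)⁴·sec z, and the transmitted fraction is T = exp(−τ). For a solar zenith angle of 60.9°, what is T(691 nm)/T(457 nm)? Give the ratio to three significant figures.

1.41

Airmass: sec 60.9° = 2.0562.
τ(691 nm) = 0.144 × (500/691)⁴ × 2.0562 = 0.144 × 0.2741 × 2.0562 = 0.0812.
τ(457 nm) = 0.144 × (500/457)⁴ × 2.0562 = 0.144 × 1.4329 × 2.0562 = 0.4243.
T(691)/T(457) = exp(τ_B − τ_A) = exp(0.3431) = 1.4093.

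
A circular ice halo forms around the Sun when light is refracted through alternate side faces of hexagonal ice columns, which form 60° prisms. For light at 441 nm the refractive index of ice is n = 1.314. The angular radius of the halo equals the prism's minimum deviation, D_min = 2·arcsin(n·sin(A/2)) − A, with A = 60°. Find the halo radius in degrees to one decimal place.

n·sin(A/2) = 1.314 × sin 30° = 1.314 × 0.5000 = 0.6570.
D_min = 2·arcsin(0.6570) − 60° = 2 × 41.071° − 60° = 22.143°.

22.1°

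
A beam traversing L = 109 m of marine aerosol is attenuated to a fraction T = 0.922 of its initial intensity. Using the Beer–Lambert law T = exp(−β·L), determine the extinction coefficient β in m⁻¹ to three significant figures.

Beer–Lambert: T = exp(−βL) ⇒ β = −ln(T)/L = −ln(0.922)/109 = 0.0812/109 = 0.000745 m⁻¹.

0.000745 m⁻¹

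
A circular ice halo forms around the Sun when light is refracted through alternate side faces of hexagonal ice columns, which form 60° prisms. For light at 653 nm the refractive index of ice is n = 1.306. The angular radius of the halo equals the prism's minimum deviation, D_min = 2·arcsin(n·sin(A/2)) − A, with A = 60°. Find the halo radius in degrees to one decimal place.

21.5°

n·sin(A/2) = 1.306 × sin 30° = 1.306 × 0.5000 = 0.6530.
D_min = 2·arcsin(0.6530) − 60° = 2 × 40.768° − 60° = 21.536°.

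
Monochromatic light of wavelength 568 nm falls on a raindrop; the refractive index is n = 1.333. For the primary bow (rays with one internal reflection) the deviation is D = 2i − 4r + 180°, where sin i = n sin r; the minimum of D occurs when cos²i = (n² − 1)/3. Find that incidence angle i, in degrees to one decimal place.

59.4°

cos²i = (1.333² − 1)/3 = (1.77689 − 1)/3 = 0.25896.
cos i = 0.50888, so i = 59.410°.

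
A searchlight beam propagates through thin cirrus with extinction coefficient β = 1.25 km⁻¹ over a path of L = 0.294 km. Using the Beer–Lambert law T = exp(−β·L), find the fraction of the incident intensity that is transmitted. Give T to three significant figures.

0.692

τ = β·L = 1.25 × 0.294 = 0.3675.
T = exp(−0.3675) = 0.6925.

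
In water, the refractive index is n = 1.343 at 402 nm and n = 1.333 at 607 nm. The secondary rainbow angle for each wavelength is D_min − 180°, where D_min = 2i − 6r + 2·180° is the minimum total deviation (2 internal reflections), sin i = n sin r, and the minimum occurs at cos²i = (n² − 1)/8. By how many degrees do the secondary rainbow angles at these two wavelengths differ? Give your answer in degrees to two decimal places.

At 402 nm (n = 1.343): cos²i = 0.10046 → i = 71.522°, r = 44.928°, D_min = 233.478°, rainbow angle = 53.478°.
At 607 nm (n = 1.333): cos²i = 0.09711 → i = 71.843°, r = 45.466°, D_min = 230.891°, rainbow angle = 50.891°.
Angular width = |53.478° − 50.891°| = 2.587°.

2.59°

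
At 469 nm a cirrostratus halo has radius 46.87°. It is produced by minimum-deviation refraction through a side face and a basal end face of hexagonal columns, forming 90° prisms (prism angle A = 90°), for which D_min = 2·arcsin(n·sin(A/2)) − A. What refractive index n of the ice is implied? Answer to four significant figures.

1.315

Rearranging: n = sin((D_min + A)/2) / sin(A/2).
(D_min + A)/2 = (46.87° + 90°)/2 = 68.435°.
n = sin 68.435° / sin 45° = 0.9300 / 0.7071 = 1.3152.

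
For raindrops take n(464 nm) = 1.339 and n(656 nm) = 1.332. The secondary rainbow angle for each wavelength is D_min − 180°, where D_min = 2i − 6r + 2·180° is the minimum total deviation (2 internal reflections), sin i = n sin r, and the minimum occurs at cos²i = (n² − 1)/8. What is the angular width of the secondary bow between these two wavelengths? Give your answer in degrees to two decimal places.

1.82°

At 464 nm (n = 1.339): cos²i = 0.09912 → i = 71.650°, r = 45.141°, D_min = 232.451°, rainbow angle = 52.451°.
At 656 nm (n = 1.332): cos²i = 0.09678 → i = 71.875°, r = 45.520°, D_min = 230.628°, rainbow angle = 50.628°.
Angular width = |52.451° − 50.628°| = 1.823°.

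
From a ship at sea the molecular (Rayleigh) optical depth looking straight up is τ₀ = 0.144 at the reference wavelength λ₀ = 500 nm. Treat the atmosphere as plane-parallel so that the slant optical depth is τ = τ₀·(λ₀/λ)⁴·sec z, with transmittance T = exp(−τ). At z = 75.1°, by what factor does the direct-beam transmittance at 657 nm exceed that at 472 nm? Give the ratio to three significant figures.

1.68

Airmass: sec 75.1° = 3.8890.
τ(657 nm) = 0.144 × (500/657)⁴ × 3.8890 = 0.144 × 0.3354 × 3.8890 = 0.1879.
τ(472 nm) = 0.144 × (500/472)⁴ × 3.8890 = 0.144 × 1.2593 × 3.8890 = 0.7052.
T(657)/T(472) = exp(τ_B − τ_A) = exp(0.5174) = 1.6776.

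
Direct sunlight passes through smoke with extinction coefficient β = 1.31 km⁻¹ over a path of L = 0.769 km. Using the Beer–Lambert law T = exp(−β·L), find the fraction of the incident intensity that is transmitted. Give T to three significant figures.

0.365

τ = β·L = 1.31 × 0.769 = 1.0074.
T = exp(−1.0074) = 0.3652.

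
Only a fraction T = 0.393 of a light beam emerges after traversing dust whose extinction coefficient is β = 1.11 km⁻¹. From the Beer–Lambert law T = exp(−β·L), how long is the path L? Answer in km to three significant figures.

0.841 km

Beer–Lambert: T = exp(−βL) ⇒ L = −ln(T)/β = −ln(0.393)/1.11 = 0.9339/1.11 = 0.8414 km.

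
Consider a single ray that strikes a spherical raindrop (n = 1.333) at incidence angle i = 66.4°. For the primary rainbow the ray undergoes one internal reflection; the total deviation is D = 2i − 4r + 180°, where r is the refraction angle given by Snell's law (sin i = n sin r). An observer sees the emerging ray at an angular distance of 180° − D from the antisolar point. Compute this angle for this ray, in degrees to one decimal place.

40.9°

sin r = sin 66.4° / 1.333 = 0.9164/1.333 = 0.6874; r = 43.43°.
D = 2·66.4° − 4·43.43° + 180° = 132.80° − 173.71° + 180° = 139.09°.
Angle from antisolar point = 180° − D = 40.91°.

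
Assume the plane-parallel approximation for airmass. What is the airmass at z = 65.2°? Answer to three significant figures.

2.38

X = sec z = 1/cos 65.2° = 1/0.4195 = 2.3841.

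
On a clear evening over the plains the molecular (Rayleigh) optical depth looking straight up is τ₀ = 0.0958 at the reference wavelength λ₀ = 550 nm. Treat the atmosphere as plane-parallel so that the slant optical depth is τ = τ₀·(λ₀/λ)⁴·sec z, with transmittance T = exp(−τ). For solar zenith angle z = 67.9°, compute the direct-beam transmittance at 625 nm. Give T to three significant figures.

0.858

sec 67.9° = 2.6580.
τ = 0.0958 × (550/625)⁴ × 2.6580 = 0.0958 × 0.5997 × 2.6580 = 0.1527.
T = exp(−0.1527) = 0.8584.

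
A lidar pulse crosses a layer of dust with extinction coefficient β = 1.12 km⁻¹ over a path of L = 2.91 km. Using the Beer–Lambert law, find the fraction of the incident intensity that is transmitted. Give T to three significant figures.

0.0384

τ = β·L = 1.12 × 2.91 = 3.2592.
T = exp(−3.2592) = 0.0384.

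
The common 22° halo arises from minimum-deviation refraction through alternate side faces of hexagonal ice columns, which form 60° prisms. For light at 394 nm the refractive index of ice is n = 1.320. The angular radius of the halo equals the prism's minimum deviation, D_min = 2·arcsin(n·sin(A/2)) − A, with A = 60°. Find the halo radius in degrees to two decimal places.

n·sin(A/2) = 1.320 × sin 30° = 1.320 × 0.5000 = 0.6600.
D_min = 2·arcsin(0.6600) − 60° = 2 × 41.300° − 60° = 22.600°.

22.60°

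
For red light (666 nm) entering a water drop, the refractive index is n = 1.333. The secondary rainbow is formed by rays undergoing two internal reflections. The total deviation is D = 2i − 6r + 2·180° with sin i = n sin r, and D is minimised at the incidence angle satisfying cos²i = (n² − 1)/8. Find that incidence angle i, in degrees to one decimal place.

71.8°

cos²i = (1.333² − 1)/8 = (1.77689 − 1)/8 = 0.09711.
cos i = 0.31163, so i = 71.843°.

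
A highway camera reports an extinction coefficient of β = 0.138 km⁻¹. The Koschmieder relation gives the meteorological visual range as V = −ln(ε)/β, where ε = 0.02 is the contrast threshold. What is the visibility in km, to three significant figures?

28.3 km

V = −ln(0.02) / 0.138 = 3.912 / 0.138 = 28.3480 km.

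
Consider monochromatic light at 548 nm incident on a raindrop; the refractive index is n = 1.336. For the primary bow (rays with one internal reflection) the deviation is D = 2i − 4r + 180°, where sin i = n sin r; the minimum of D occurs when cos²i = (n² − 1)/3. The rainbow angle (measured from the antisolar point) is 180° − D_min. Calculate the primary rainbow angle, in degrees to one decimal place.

41.6°

cos²i = (1.78490 − 1)/3 = 0.26163; i = arccos(0.51150) = 59.236°.
sin r = sin 59.236°/1.336 = 0.64318; r = 40.029°.
D_min = 2·59.236° − 4·40.029° + 180° = 138.356°.
Rainbow angle = 180° − D_min = 41.644°.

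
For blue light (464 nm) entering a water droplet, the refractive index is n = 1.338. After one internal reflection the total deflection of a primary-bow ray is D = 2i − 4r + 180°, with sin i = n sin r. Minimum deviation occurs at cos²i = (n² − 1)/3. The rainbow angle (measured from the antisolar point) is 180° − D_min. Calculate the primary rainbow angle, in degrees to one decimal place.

41.4°

cos²i = (1.79024 − 1)/3 = 0.26341; i = arccos(0.51324) = 59.120°.
sin r = sin 59.120°/1.338 = 0.64144; r = 39.899°.
D_min = 2·59.120° − 4·39.899° + 180° = 138.643°.
Rainbow angle = 180° − D_min = 41.357°.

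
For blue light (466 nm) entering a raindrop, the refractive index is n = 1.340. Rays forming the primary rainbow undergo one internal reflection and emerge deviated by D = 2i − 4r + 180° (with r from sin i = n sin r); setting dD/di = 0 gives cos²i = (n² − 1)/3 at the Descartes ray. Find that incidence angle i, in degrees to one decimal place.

cos²i = (1.340² − 1)/3 = (1.79560 − 1)/3 = 0.26520.
cos i = 0.51498, so i = 59.004°.

59.0°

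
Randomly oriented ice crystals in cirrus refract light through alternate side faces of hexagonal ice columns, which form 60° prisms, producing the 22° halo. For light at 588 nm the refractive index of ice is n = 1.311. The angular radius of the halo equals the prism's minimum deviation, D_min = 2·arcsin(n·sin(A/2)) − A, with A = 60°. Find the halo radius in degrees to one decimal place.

21.9°

n·sin(A/2) = 1.311 × sin 30° = 1.311 × 0.5000 = 0.6555.
D_min = 2·arcsin(0.6555) − 60° = 2 × 40.958° − 60° = 21.915°.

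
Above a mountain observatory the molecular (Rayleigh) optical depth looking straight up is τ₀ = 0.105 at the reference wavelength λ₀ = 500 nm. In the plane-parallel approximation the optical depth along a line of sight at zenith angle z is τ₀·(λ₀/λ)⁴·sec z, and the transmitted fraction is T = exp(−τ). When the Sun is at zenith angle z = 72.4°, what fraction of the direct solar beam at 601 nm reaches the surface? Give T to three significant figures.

sec 72.4° = 3.3072.
τ = 0.105 × (500/601)⁴ × 3.3072 = 0.105 × 0.4791 × 3.3072 = 0.1664.
T = exp(−0.1664) = 0.8467.

0.847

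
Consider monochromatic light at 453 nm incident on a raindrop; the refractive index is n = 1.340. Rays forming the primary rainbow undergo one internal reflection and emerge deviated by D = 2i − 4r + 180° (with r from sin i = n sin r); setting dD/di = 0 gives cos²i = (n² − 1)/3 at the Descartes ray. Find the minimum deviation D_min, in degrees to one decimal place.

cos²i = (1.79560 − 1)/3 = 0.26520; i = arccos(0.51498) = 59.004°.
sin r = sin 59.004°/1.340 = 0.63971; r = 39.770°.
D_min = 2·59.004° − 4·39.770° + 180° = 138.929°.

138.9°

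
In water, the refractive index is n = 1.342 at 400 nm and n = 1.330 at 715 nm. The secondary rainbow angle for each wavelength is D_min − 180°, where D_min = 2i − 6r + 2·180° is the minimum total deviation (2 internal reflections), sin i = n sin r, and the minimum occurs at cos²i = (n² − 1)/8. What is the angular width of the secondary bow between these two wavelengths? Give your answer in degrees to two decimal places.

3.12°

At 400 nm (n = 1.342): cos²i = 0.10012 → i = 71.554°, r = 44.981°, D_min = 233.222°, rainbow angle = 53.222°.
At 715 nm (n = 1.330): cos²i = 0.09611 → i = 71.940°, r = 45.630°, D_min = 230.101°, rainbow angle = 50.101°.
Angular width = |53.222° − 50.101°| = 3.121°.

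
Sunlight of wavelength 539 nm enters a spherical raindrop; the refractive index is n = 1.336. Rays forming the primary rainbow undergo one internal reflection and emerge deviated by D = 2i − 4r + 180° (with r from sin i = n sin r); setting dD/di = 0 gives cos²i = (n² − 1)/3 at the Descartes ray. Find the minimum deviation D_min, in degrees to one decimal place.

cos²i = (1.78490 − 1)/3 = 0.26163; i = arccos(0.51150) = 59.236°.
sin r = sin 59.236°/1.336 = 0.64318; r = 40.029°.
D_min = 2·59.236° − 4·40.029° + 180° = 138.356°.

138.4°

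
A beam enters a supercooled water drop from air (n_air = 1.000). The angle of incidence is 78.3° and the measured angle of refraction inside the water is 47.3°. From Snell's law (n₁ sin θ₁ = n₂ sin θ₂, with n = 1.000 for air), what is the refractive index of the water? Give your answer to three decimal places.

n = sin θ_i / sin θ_r = sin 78.3° / sin 47.3° = 0.9792 / 0.7349 = 1.3324.

1.332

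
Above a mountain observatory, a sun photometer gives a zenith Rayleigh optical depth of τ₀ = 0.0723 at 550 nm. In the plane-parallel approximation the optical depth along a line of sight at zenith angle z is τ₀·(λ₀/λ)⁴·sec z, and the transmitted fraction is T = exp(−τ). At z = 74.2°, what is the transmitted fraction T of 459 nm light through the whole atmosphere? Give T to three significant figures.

sec 74.2° = 3.6727.
τ = 0.0723 × (550/459)⁴ × 3.6727 = 0.0723 × 2.0616 × 3.6727 = 0.5474.
T = exp(−0.5474) = 0.5784.

0.578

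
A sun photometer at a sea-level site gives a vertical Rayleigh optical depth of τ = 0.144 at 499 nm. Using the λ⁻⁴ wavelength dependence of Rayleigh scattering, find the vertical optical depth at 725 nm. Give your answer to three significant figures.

0.0323

τ(725 nm) = τ(499 nm) × (499/725)⁴ = 0.144 × (0.6883)⁴ = 0.144 × 0.2244 = 0.0323.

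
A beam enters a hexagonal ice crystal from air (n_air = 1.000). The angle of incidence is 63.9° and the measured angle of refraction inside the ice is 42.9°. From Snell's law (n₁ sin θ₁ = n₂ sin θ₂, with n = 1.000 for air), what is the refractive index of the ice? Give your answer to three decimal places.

n = sin θ_i / sin θ_r = sin 63.9° / sin 42.9° = 0.8980 / 0.6807 = 1.3192.

1.319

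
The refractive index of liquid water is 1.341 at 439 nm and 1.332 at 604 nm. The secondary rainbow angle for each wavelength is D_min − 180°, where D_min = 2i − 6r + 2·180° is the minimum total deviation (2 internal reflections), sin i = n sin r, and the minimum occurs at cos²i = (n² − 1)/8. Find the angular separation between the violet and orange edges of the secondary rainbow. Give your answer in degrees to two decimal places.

At 439 nm (n = 1.341): cos²i = 0.09979 → i = 71.586°, r = 45.034°, D_min = 232.966°, rainbow angle = 52.966°.
At 604 nm (n = 1.332): cos²i = 0.09678 → i = 71.875°, r = 45.520°, D_min = 230.628°, rainbow angle = 50.628°.
Angular width = |52.966° − 50.628°| = 2.337°.

2.34°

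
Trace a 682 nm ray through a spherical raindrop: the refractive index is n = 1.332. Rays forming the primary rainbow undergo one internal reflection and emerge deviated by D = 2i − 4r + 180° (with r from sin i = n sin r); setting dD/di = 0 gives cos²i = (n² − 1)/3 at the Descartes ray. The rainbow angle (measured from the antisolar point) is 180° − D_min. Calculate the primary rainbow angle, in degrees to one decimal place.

42.2°

cos²i = (1.77422 − 1)/3 = 0.25807; i = arccos(0.50801) = 59.469°.
sin r = sin 59.469°/1.332 = 0.64666; r = 40.290°.
D_min = 2·59.469° − 4·40.290° + 180° = 137.776°.
Rainbow angle = 180° − D_min = 42.224°.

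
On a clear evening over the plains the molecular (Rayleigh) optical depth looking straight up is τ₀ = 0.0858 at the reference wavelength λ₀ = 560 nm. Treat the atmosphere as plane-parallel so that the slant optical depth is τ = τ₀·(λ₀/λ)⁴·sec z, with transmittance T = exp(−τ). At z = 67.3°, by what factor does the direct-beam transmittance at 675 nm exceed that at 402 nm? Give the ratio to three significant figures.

2.08

Airmass: sec 67.3° = 2.5913.
τ(675 nm) = 0.0858 × (560/675)⁴ × 2.5913 = 0.0858 × 0.4737 × 2.5913 = 0.1053.
τ(402 nm) = 0.0858 × (560/402)⁴ × 2.5913 = 0.0858 × 3.7657 × 2.5913 = 0.8372.
T(675)/T(402) = exp(τ_B − τ_A) = exp(0.7319) = 2.0791.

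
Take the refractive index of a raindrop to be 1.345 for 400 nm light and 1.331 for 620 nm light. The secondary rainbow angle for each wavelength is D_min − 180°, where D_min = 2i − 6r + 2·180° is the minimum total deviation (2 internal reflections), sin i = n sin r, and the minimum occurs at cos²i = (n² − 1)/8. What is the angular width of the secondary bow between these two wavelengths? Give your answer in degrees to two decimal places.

At 400 nm (n = 1.345): cos²i = 0.10113 → i = 71.458°, r = 44.821°, D_min = 233.987°, rainbow angle = 53.987°.
At 620 nm (n = 1.331): cos²i = 0.09645 → i = 71.907°, r = 45.575°, D_min = 230.365°, rainbow angle = 50.365°.
Angular width = |53.987° − 50.365°| = 3.622°.

3.62°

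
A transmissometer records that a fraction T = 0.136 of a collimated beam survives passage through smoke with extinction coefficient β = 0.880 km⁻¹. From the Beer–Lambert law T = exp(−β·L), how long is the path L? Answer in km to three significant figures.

2.27 km

Beer–Lambert: T = exp(−βL) ⇒ L = −ln(T)/β = −ln(0.136)/0.880 = 1.9951/0.880 = 2.267 km.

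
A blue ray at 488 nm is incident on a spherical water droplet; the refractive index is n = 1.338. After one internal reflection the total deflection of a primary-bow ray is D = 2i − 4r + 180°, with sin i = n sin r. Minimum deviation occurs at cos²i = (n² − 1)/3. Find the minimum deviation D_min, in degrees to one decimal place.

cos²i = (1.79024 − 1)/3 = 0.26341; i = arccos(0.51324) = 59.120°.
sin r = sin 59.120°/1.338 = 0.64144; r = 39.899°.
D_min = 2·59.120° − 4·39.899° + 180° = 138.643°.

138.6°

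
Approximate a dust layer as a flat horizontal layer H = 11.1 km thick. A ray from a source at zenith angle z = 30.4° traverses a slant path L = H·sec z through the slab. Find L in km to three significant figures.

12.9 km

sec z = 1/cos 30.4° = 1.1594.
L = 11.1 × 1.1594 = 12.869 km.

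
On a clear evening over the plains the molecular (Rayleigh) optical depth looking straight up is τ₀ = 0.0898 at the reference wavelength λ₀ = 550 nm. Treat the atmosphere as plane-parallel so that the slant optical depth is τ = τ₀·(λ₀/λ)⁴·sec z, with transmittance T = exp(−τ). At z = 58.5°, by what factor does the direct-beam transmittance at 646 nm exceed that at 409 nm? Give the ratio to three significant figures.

1.60

Airmass: sec 58.5° = 1.9139.
τ(646 nm) = 0.0898 × (550/646)⁴ × 1.9139 = 0.0898 × 0.5254 × 1.9139 = 0.0903.
τ(409 nm) = 0.0898 × (550/409)⁴ × 1.9139 = 0.0898 × 3.2701 × 1.9139 = 0.5620.
T(646)/T(409) = exp(τ_B − τ_A) = exp(0.4717) = 1.6027.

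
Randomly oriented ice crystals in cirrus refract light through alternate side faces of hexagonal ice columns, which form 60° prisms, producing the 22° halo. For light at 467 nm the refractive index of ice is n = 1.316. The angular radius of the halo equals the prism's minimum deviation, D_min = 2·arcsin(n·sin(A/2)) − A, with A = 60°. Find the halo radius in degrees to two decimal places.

n·sin(A/2) = 1.316 × sin 30° = 1.316 × 0.5000 = 0.6580.
D_min = 2·arcsin(0.6580) − 60° = 2 × 41.148° − 60° = 22.295°.

22.30°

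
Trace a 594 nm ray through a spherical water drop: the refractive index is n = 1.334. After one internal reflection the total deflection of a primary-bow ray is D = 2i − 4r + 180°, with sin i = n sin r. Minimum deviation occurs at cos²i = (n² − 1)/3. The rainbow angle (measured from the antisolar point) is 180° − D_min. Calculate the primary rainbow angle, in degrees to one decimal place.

cos²i = (1.77956 − 1)/3 = 0.25985; i = arccos(0.50976) = 59.352°.
sin r = sin 59.352°/1.334 = 0.64492; r = 40.159°.
D_min = 2·59.352° − 4·40.159° + 180° = 138.067°.
Rainbow angle = 180° − D_min = 41.933°.

41.9°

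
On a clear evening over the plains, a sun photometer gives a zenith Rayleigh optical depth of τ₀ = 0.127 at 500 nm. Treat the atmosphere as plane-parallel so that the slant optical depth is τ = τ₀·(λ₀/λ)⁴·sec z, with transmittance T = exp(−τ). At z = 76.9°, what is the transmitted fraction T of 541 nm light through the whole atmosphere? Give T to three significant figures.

0.664

sec 76.9° = 4.4121.
τ = 0.127 × (500/541)⁴ × 4.4121 = 0.127 × 0.7296 × 4.4121 = 0.4088.
T = exp(−0.4088) = 0.6644.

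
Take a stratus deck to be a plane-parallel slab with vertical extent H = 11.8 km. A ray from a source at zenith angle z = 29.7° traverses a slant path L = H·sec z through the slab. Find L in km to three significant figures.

13.6 km

sec z = 1/cos 29.7° = 1.1512.
L = 11.8 × 1.1512 = 13.585 km.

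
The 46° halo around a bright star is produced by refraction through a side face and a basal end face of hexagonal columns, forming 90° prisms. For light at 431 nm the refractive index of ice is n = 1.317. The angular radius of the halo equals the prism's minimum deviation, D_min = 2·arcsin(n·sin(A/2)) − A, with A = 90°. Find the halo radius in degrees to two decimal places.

n·sin(A/2) = 1.317 × sin 45° = 1.317 × 0.7071 = 0.9313.
D_min = 2·arcsin(0.9313) − 90° = 2 × 68.632° − 90° = 47.264°.

47.26°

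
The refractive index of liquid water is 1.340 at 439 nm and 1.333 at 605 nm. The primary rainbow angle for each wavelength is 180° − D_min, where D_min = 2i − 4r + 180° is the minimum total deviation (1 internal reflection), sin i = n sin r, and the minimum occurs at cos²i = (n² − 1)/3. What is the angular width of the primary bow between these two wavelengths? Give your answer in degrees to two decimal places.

At 439 nm (n = 1.340): cos²i = 0.26520 → i = 59.004°, r = 39.770°, D_min = 138.929°, rainbow angle = 41.071°.
At 605 nm (n = 1.333): cos²i = 0.25896 → i = 59.410°, r = 40.225°, D_min = 137.922°, rainbow angle = 42.078°.
Angular width = |41.071° − 42.078°| = 1.007°.

1.01°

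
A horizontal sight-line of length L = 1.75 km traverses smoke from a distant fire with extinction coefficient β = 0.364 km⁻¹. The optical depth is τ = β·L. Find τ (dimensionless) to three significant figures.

τ = β·L = 0.364 × 1.75 = 0.6370.

0.637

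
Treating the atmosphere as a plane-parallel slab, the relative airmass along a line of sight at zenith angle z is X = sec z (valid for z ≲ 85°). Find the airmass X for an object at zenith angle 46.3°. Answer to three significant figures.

1.45

X = sec z = 1/cos 46.3° = 1/0.6909 = 1.4474.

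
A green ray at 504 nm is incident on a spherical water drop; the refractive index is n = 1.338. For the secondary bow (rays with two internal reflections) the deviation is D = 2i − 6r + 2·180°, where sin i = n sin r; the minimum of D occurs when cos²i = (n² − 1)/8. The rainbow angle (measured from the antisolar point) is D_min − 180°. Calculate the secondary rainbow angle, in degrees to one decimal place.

cos²i = (1.79024 − 1)/8 = 0.09878; i = arccos(0.31429) = 71.682°.
sin r = sin 71.682°/1.338 = 0.70951; r = 45.195°.
D_min = 2·71.682° − 6·45.195° + 360° = 232.193°.
Rainbow angle = D_min − 180° = 52.193°.

52.2°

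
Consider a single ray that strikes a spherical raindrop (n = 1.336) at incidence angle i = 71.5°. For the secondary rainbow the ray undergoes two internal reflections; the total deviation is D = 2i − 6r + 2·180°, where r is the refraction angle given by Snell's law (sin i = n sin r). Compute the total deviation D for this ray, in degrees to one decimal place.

sin r = sin 71.5° / 1.336 = 0.9483/1.336 = 0.7098; r = 45.22°.
D = 2·71.5° − 6·45.22° + 2·180° = 143.00° − 271.32° + 360° = 231.68°.

231.7°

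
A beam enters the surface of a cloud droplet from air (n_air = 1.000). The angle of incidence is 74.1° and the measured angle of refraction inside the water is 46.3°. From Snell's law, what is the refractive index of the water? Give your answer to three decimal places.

1.330

n = sin θ_i / sin θ_r = sin 74.1° / sin 46.3° = 0.9617 / 0.7230 = 1.3303.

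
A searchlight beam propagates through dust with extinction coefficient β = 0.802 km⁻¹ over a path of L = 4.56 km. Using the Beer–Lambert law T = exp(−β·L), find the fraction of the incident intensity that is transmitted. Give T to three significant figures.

τ = β·L = 0.802 × 4.56 = 3.6571.
T = exp(−3.6571) = 0.0258.

0.0258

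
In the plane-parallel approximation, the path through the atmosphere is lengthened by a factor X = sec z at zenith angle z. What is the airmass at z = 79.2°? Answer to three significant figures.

5.34

X = sec z = 1/cos 79.2° = 1/0.1874 = 5.3367.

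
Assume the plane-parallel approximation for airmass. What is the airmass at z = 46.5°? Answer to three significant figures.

1.45

X = sec z = 1/cos 46.5° = 1/0.6884 = 1.4527.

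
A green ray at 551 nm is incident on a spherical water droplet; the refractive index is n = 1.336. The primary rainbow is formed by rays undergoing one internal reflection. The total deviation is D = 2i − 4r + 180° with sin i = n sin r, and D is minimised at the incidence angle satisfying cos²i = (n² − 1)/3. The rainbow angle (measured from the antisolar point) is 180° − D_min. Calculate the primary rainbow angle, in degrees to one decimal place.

41.6°

cos²i = (1.78490 − 1)/3 = 0.26163; i = arccos(0.51150) = 59.236°.
sin r = sin 59.236°/1.336 = 0.64318; r = 40.029°.
D_min = 2·59.236° − 4·40.029° + 180° = 138.356°.
Rainbow angle = 180° − D_min = 41.644°.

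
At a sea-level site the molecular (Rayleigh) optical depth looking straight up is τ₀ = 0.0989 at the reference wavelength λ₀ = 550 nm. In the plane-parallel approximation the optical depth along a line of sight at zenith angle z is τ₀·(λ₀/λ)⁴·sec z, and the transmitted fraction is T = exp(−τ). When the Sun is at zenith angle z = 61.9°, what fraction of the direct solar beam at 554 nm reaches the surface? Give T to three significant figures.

sec 61.9° = 2.1231.
τ = 0.0989 × (550/554)⁴ × 2.1231 = 0.0989 × 0.9714 × 2.1231 = 0.2040.
T = exp(−0.2040) = 0.8155.

0.815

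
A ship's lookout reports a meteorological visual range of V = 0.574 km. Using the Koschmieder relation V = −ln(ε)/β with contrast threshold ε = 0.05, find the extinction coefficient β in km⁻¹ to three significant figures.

β = −ln(0.05) / V = 2.996 / 0.574 = 5.2190 km⁻¹.

5.22 km⁻¹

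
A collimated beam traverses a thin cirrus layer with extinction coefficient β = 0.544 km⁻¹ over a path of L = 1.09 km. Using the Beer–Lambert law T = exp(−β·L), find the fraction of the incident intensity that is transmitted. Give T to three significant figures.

0.553

τ = β·L = 0.544 × 1.09 = 0.5930.
T = exp(−0.5930) = 0.5527.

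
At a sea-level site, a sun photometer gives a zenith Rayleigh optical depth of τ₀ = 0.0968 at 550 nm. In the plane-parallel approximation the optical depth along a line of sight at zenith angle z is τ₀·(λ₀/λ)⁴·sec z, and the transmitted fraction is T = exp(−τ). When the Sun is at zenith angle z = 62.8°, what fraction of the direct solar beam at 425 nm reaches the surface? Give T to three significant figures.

0.552

sec 62.8° = 2.1877.
τ = 0.0968 × (550/425)⁴ × 2.1877 = 0.0968 × 2.8048 × 2.1877 = 0.5940.
T = exp(−0.5940) = 0.5521.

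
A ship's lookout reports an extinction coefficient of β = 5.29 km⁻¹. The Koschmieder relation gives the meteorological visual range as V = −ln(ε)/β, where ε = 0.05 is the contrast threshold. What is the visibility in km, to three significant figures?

0.566 km

V = −ln(0.05) / 5.29 = 2.996 / 5.29 = 0.5663 km.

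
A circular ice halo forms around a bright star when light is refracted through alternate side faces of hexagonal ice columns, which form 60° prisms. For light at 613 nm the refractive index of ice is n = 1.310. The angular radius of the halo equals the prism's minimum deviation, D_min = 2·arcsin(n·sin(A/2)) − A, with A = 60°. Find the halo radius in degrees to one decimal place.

n·sin(A/2) = 1.310 × sin 30° = 1.310 × 0.5000 = 0.6550.
D_min = 2·arcsin(0.6550) − 60° = 2 × 40.920° − 60° = 21.839°.

21.8°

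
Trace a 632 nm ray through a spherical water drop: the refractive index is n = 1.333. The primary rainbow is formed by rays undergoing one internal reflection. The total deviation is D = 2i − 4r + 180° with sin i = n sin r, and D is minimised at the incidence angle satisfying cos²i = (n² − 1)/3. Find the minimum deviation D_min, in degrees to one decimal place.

137.9°

cos²i = (1.77689 − 1)/3 = 0.25896; i = arccos(0.50888) = 59.410°.
sin r = sin 59.410°/1.333 = 0.64579; r = 40.225°.
D_min = 2·59.410° − 4·40.225° + 180° = 137.922°.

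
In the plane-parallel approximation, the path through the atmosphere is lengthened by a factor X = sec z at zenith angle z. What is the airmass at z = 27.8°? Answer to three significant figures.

1.13

X = sec z = 1/cos 27.8° = 1/0.8846 = 1.1305.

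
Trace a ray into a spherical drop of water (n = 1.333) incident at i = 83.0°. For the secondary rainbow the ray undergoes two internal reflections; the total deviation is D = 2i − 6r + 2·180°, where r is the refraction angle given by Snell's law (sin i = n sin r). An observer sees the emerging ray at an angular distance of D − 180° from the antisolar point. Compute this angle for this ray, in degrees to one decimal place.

57.3°

sin r = sin 83.0° / 1.333 = 0.9925/1.333 = 0.7446; r = 48.12°.
D = 2·83.0° − 6·48.12° + 2·180° = 166.00° − 288.75° + 360° = 237.25°.
Angle from antisolar point = D − 180° = 57.25°.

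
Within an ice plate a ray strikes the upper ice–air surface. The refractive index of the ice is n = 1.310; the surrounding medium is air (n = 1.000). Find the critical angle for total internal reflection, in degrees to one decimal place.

49.8°

sin θ_c = n_air / n = 1.000 / 1.310 = 0.7634.
θ_c = arcsin(0.7634) = 49.76°.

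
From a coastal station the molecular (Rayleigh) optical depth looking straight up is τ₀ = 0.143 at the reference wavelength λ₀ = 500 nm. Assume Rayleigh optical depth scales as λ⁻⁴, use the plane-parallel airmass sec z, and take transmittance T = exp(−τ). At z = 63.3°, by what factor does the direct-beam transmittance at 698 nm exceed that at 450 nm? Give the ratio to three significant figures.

Airmass: sec 63.3° = 2.2256.
τ(698 nm) = 0.143 × (500/698)⁴ × 2.2256 = 0.143 × 0.2633 × 2.2256 = 0.0838.
τ(450 nm) = 0.143 × (500/450)⁴ × 2.2256 = 0.143 × 1.5242 × 2.2256 = 0.4851.
T(698)/T(450) = exp(τ_B − τ_A) = exp(0.4013) = 1.4937.

1.49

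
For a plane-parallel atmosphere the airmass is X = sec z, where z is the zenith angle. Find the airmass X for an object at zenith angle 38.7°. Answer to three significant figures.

1.28

X = sec z = 1/cos 38.7° = 1/0.7804 = 1.2813.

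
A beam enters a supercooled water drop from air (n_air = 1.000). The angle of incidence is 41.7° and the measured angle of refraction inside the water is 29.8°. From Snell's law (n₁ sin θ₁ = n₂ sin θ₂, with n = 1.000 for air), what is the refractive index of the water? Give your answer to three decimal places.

1.339

n = sin θ_i / sin θ_r = sin 41.7° / sin 29.8° = 0.6652 / 0.4970 = 1.3386.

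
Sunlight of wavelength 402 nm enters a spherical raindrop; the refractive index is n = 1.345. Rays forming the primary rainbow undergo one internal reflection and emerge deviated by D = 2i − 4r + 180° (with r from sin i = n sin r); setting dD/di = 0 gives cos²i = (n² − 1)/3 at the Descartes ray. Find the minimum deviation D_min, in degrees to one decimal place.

cos²i = (1.80902 − 1)/3 = 0.26967; i = arccos(0.51930) = 58.715°.
sin r = sin 58.715°/1.345 = 0.63538; r = 39.448°.
D_min = 2·58.715° − 4·39.448° + 180° = 139.635°.

139.6°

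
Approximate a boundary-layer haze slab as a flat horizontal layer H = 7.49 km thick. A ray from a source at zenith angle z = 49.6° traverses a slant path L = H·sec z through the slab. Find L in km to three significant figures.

sec z = 1/cos 49.6° = 1.5429.
L = 7.49 × 1.5429 = 11.557 km.

11.6 km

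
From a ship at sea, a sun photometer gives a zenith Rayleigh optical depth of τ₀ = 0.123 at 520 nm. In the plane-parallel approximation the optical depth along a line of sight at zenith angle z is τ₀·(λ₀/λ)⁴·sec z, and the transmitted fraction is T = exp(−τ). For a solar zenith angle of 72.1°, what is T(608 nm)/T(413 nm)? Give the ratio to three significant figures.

2.21

Airmass: sec 72.1° = 3.2535.
τ(608 nm) = 0.123 × (520/608)⁴ × 3.2535 = 0.123 × 0.5351 × 3.2535 = 0.2141.
τ(413 nm) = 0.123 × (520/413)⁴ × 3.2535 = 0.123 × 2.5131 × 3.2535 = 1.0057.
T(608)/T(413) = exp(τ_B − τ_A) = exp(0.7916) = 2.2069.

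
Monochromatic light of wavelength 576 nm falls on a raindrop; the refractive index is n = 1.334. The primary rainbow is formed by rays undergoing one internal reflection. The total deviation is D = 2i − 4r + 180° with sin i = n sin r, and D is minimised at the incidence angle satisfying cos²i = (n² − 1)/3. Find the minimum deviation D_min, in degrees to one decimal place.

cos²i = (1.77956 − 1)/3 = 0.25985; i = arccos(0.50976) = 59.352°.
sin r = sin 59.352°/1.334 = 0.64492; r = 40.159°.
D_min = 2·59.352° − 4·40.159° + 180° = 138.067°.

138.1°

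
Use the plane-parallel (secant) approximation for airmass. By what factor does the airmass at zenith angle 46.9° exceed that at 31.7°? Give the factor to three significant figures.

1.25

X(46.9°)/X(31.7°) = sec 46.9° / sec 31.7° = cos 31.7° / cos 46.9° = 0.8508/0.6833 = 1.2452.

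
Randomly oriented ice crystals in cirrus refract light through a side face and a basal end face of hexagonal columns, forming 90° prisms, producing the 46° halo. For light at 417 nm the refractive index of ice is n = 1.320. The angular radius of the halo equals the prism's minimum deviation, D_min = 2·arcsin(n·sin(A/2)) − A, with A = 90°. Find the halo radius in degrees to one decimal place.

n·sin(A/2) = 1.320 × sin 45° = 1.320 × 0.7071 = 0.9334.
D_min = 2·arcsin(0.9334) − 90° = 2 × 68.968° − 90° = 47.936°.

47.9°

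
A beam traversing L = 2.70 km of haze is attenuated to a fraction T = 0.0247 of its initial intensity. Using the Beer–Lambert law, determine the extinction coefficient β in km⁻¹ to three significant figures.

1.37 km⁻¹

Beer–Lambert: T = exp(−βL) ⇒ β = −ln(T)/L = −ln(0.0247)/2.70 = 3.7010/2.70 = 1.371 km⁻¹.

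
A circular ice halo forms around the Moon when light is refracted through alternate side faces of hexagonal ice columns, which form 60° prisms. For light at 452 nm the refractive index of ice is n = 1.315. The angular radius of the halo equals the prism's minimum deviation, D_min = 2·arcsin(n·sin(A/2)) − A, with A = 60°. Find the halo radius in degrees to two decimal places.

n·sin(A/2) = 1.315 × sin 30° = 1.315 × 0.5000 = 0.6575.
D_min = 2·arcsin(0.6575) − 60° = 2 × 41.109° − 60° = 22.219°.

22.22°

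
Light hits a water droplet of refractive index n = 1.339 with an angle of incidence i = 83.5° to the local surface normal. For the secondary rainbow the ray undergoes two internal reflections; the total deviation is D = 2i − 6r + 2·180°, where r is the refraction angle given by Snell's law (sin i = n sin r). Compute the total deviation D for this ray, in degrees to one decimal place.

239.6°

sin r = sin 83.5° / 1.339 = 0.9936/1.339 = 0.7420; r = 47.90°.
D = 2·83.5° − 6·47.90° + 2·180° = 167.00° − 287.43° + 360° = 239.57°.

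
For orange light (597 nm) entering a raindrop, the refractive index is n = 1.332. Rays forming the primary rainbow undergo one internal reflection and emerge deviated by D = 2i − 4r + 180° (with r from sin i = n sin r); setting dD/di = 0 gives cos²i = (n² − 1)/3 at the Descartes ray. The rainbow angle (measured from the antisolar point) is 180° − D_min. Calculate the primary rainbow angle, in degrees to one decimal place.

42.2°

cos²i = (1.77422 − 1)/3 = 0.25807; i = arccos(0.50801) = 59.469°.
sin r = sin 59.469°/1.332 = 0.64666; r = 40.290°.
D_min = 2·59.469° − 4·40.290° + 180° = 137.776°.
Rainbow angle = 180° − D_min = 42.224°.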